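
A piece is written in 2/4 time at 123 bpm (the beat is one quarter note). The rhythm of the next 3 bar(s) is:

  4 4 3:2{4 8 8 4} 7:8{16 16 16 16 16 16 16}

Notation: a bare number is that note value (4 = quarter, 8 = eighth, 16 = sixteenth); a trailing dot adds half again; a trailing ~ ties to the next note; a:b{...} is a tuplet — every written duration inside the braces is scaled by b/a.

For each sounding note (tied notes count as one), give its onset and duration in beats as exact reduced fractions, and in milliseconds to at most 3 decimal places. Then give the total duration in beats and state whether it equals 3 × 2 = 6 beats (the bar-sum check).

1) 0.0ms=0b +487.805ms=1b
2) 487.805ms=1b +487.805ms=1b
3) 975.61ms=2b +325.203ms=2/3b
4) 1300.813ms=8/3b +162.602ms=1/3b
5) 1463.415ms=3b +162.602ms=1/3b
6) 1626.016ms=10/3b +325.203ms=2/3b
7) 1951.22ms=4b +139.373ms=2/7b
8) 2090.592ms=30/7b +139.373ms=2/7b
9) 2229.965ms=32/7b +139.373ms=2/7b
10) 2369.338ms=34/7b +139.373ms=2/7b
11) 2508.711ms=36/7b +139.373ms=2/7b
12) 2648.084ms=38/7b +139.373ms=2/7b
13) 2787.456ms=40/7b +139.373ms=2/7b
Σ=6b of 6 (123bpm 2/4) — PASS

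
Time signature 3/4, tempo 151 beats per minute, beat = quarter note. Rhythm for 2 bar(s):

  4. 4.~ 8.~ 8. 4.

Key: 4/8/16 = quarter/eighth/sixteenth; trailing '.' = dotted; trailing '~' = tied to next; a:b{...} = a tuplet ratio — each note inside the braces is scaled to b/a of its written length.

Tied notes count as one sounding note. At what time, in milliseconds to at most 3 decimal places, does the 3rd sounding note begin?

note 3 onset = 9/2b = 1788.079ms

1. 0.0ms @ 0 + 596.026ms (3/2)
2. 596.026ms @ 3/2 + 1192.053ms (3)
3. 1788.079ms @ 9/2 + 596.026ms (3/2)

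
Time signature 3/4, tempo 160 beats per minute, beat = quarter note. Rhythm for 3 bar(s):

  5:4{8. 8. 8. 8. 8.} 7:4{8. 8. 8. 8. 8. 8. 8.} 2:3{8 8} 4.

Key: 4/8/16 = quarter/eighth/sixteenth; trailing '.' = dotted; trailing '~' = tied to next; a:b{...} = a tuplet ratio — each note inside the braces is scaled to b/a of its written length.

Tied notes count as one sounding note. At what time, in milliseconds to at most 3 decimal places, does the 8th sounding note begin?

note 8 onset = 27/7b = 1446.429ms

1. 0.0ms @ 0 + 225.0ms (3/5)
2. 225.0ms @ 3/5 + 225.0ms (3/5)
3. 450.0ms @ 6/5 + 225.0ms (3/5)
4. 675.0ms @ 9/5 + 225.0ms (3/5)
5. 900.0ms @ 12/5 + 225.0ms (3/5)
6. 1125.0ms @ 3 + 160.714ms (3/7)
7. 1285.714ms @ 24/7 + 160.714ms (3/7)
8. 1446.429ms @ 27/7 + 160.714ms (3/7)
9. 1607.143ms @ 30/7 + 160.714ms (3/7)
10. 1767.857ms @ 33/7 + 160.714ms (3/7)
11. 1928.571ms @ 36/7 + 160.714ms (3/7)
12. 2089.286ms @ 39/7 + 160.714ms (3/7)
13. 2250.0ms @ 6 + 281.25ms (3/4)
14. 2531.25ms @ 27/4 + 281.25ms (3/4)
15. 2812.5ms @ 15/2 + 562.5ms (3/2)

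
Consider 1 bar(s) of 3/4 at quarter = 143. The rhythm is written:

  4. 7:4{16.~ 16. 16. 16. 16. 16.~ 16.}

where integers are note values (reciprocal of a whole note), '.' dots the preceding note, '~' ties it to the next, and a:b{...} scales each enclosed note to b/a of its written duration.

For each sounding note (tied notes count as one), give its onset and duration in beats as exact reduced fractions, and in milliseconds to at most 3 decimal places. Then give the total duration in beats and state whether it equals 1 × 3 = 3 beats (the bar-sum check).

1) 0.0ms=0b +629.371ms=3/2b
2) 629.371ms=3/2b +179.82ms=3/7b
3) 809.191ms=27/14b +89.91ms=3/14b
4) 899.101ms=15/7b +89.91ms=3/14b
5) 989.011ms=33/14b +89.91ms=3/14b
6) 1078.921ms=18/7b +179.82ms=3/7b
Σ=3b of 3 (143bpm 3/4) — PASS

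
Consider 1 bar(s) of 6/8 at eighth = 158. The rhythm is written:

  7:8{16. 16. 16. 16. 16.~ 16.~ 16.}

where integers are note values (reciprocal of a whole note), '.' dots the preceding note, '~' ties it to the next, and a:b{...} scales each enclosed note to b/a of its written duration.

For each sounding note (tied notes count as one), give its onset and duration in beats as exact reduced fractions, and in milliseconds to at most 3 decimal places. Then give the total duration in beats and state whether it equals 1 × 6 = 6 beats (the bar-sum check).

1) 0.0ms=0b +325.497ms=6/7b
2) 325.497ms=6/7b +325.497ms=6/7b
3) 650.995ms=12/7b +325.497ms=6/7b
4) 976.492ms=18/7b +325.497ms=6/7b
5) 1301.989ms=24/7b +976.492ms=18/7b
Σ=6b of 6 (158bpm 6/8) — PASS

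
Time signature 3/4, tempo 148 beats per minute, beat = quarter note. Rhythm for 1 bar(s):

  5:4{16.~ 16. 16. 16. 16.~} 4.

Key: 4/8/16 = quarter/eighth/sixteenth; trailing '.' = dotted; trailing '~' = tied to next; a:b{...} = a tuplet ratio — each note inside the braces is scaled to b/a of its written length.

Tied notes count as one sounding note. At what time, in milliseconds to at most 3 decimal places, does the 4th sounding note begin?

note 4 onset = 6/5b = 486.486ms

1. 0.0ms @ 0 + 243.243ms (3/5)
2. 243.243ms @ 3/5 + 121.622ms (3/10)
3. 364.865ms @ 9/10 + 121.622ms (3/10)
4. 486.486ms @ 6/5 + 729.73ms (9/5)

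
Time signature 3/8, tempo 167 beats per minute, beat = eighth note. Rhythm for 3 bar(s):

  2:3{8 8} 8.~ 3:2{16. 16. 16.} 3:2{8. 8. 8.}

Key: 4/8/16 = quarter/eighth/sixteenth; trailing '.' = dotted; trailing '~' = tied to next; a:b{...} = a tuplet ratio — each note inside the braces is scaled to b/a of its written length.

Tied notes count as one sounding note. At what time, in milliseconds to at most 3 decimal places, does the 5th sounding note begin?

1. 0.0ms @ 0 + 538.922ms (3/2)
2. 538.922ms @ 3/2 + 538.922ms (3/2)
3. 1077.844ms @ 3 + 718.563ms (2)
4. 1796.407ms @ 5 + 179.641ms (1/2)
5. 1976.048ms @ 11/2 + 179.641ms (1/2)
6. 2155.689ms @ 6 + 359.281ms (1)
7. 2514.97ms @ 7 + 359.281ms (1)
8. 2874.251ms @ 8 + 359.281ms (1)

note 5 onset = 11/2b = 1976.048ms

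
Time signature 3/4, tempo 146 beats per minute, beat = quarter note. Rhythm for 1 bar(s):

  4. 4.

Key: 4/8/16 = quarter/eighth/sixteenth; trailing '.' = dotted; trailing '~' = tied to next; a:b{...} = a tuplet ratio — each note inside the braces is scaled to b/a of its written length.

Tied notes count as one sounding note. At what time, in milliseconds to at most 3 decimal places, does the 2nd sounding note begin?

1. 0.0ms @ 0 + 616.438ms (3/2)
2. 616.438ms @ 3/2 + 616.438ms (3/2)

note 2 onset = 3/2b = 616.438ms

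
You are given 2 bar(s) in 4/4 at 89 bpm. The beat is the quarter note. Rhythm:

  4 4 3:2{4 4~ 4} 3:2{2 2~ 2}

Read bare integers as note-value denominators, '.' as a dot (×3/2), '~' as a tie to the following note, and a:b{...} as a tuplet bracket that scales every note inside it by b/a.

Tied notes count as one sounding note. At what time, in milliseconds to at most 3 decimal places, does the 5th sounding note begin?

note 5 onset = 4b = 2696.629ms

1. 0.0ms @ 0 + 674.157ms (1)
2. 674.157ms @ 1 + 674.157ms (1)
3. 1348.315ms @ 2 + 449.438ms (2/3)
4. 1797.753ms @ 8/3 + 898.876ms (4/3)
5. 2696.629ms @ 4 + 898.876ms (4/3)
6. 3595.506ms @ 16/3 + 1797.753ms (8/3)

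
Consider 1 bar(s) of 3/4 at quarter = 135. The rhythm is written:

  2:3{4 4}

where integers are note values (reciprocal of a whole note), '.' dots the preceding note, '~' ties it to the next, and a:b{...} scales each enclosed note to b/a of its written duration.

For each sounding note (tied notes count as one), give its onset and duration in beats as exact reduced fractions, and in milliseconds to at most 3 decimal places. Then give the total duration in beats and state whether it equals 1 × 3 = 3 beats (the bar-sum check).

1) 0.0ms=0b +666.667ms=3/2b
2) 666.667ms=3/2b +666.667ms=3/2b
Σ=3b of 3 (135bpm 3/4) — PASS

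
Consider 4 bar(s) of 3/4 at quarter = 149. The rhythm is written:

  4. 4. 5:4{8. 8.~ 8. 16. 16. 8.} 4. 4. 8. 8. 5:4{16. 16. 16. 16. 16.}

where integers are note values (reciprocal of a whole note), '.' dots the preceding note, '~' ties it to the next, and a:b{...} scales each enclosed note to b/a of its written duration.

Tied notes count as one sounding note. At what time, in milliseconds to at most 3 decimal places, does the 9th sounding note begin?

note 9 onset = 15/2b = 3020.134ms

1. 0.0ms @ 0 + 604.027ms (3/2)
2. 604.027ms @ 3/2 + 604.027ms (3/2)
3. 1208.054ms @ 3 + 241.611ms (3/5)
4. 1449.664ms @ 18/5 + 483.221ms (6/5)
5. 1932.886ms @ 24/5 + 120.805ms (3/10)
6. 2053.691ms @ 51/10 + 120.805ms (3/10)
7. 2174.497ms @ 27/5 + 241.611ms (3/5)
8. 2416.107ms @ 6 + 604.027ms (3/2)
9. 3020.134ms @ 15/2 + 604.027ms (3/2)
10. 3624.161ms @ 9 + 302.013ms (3/4)
11. 3926.174ms @ 39/4 + 302.013ms (3/4)
12. 4228.188ms @ 21/2 + 120.805ms (3/10)
13. 4348.993ms @ 54/5 + 120.805ms (3/10)
14. 4469.799ms @ 111/10 + 120.805ms (3/10)
15. 4590.604ms @ 57/5 + 120.805ms (3/10)
16. 4711.409ms @ 117/10 + 120.805ms (3/10)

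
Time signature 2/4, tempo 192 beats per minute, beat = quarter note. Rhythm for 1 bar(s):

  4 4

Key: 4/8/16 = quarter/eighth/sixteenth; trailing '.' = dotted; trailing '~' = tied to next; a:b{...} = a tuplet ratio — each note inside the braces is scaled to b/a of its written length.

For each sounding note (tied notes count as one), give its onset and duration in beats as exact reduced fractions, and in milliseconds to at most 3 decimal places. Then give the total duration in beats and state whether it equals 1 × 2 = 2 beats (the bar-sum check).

1) 0.0ms=0b +312.5ms=1b
2) 312.5ms=1b +312.5ms=1b
Σ=2b of 2 (192bpm 2/4) — PASS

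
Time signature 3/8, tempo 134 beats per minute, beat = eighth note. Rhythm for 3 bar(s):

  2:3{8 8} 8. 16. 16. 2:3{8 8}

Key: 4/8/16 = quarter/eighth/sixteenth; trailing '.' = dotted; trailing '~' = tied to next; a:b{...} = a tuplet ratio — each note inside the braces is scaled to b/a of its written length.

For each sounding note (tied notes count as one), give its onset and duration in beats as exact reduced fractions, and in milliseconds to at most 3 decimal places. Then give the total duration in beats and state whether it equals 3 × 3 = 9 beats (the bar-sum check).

1) 0.0ms=0b +671.642ms=3/2b
2) 671.642ms=3/2b +671.642ms=3/2b
3) 1343.284ms=3b +671.642ms=3/2b
4) 2014.925ms=9/2b +335.821ms=3/4b
5) 2350.746ms=21/4b +335.821ms=3/4b
6) 2686.567ms=6b +671.642ms=3/2b
7) 3358.209ms=15/2b +671.642ms=3/2b
Σ=9b of 9 (134bpm 3/8) — PASS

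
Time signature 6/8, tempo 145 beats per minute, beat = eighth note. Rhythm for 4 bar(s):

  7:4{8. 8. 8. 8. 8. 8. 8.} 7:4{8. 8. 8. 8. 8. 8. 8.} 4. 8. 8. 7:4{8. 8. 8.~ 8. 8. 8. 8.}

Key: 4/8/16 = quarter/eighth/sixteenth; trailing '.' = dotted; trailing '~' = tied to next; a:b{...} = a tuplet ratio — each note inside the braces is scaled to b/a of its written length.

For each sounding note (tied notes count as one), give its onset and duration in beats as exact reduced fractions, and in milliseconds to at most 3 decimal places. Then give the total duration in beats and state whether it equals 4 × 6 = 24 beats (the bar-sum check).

1) 0.0ms=0b +354.68ms=6/7b
2) 354.68ms=6/7b +354.68ms=6/7b
3) 709.36ms=12/7b +354.68ms=6/7b
4) 1064.039ms=18/7b +354.68ms=6/7b
5) 1418.719ms=24/7b +354.68ms=6/7b
6) 1773.399ms=30/7b +354.68ms=6/7b
7) 2128.079ms=36/7b +354.68ms=6/7b
8) 2482.759ms=6b +354.68ms=6/7b
9) 2837.438ms=48/7b +354.68ms=6/7b
10) 3192.118ms=54/7b +354.68ms=6/7b
11) 3546.798ms=60/7b +354.68ms=6/7b
12) 3901.478ms=66/7b +354.68ms=6/7b
13) 4256.158ms=72/7b +354.68ms=6/7b
14) 4610.837ms=78/7b +354.68ms=6/7b
15) 4965.517ms=12b +1241.379ms=3b
16) 6206.897ms=15b +620.69ms=3/2b
17) 6827.586ms=33/2b +620.69ms=3/2b
18) 7448.276ms=18b +354.68ms=6/7b
19) 7802.956ms=132/7b +354.68ms=6/7b
20) 8157.635ms=138/7b +709.36ms=12/7b
21) 8866.995ms=150/7b +354.68ms=6/7b
22) 9221.675ms=156/7b +354.68ms=6/7b
23) 9576.355ms=162/7b +354.68ms=6/7b
Σ=24b of 24 (145bpm 6/8) — PASS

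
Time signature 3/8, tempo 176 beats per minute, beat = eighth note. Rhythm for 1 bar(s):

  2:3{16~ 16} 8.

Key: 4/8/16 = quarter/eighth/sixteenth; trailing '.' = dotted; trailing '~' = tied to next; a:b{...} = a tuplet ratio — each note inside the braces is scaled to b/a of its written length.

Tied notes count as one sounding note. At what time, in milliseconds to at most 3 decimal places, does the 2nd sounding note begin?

note 2 onset = 3/2b = 511.364ms

1. 0.0ms @ 0 + 511.364ms (3/2)
2. 511.364ms @ 3/2 + 511.364ms (3/2)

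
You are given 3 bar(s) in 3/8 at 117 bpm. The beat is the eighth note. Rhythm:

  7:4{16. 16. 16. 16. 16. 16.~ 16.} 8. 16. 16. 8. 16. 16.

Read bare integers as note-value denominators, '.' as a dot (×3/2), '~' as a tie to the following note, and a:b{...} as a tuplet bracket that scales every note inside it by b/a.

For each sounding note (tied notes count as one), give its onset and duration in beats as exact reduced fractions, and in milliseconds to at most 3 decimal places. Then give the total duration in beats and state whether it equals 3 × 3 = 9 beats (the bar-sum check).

1) 0.0ms=0b +219.78ms=3/7b
2) 219.78ms=3/7b +219.78ms=3/7b
3) 439.56ms=6/7b +219.78ms=3/7b
4) 659.341ms=9/7b +219.78ms=3/7b
5) 879.121ms=12/7b +219.78ms=3/7b
6) 1098.901ms=15/7b +439.56ms=6/7b
7) 1538.462ms=3b +769.231ms=3/2b
8) 2307.692ms=9/2b +384.615ms=3/4b
9) 2692.308ms=21/4b +384.615ms=3/4b
10) 3076.923ms=6b +769.231ms=3/2b
11) 3846.154ms=15/2b +384.615ms=3/4b
12) 4230.769ms=33/4b +384.615ms=3/4b
Σ=9b of 9 (117bpm 3/8) — PASS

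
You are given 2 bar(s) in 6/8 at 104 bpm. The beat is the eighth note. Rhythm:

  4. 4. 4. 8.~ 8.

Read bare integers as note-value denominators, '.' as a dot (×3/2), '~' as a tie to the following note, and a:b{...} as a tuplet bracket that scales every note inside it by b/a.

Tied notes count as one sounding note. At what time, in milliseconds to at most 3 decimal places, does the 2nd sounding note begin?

note 2 onset = 3b = 1730.769ms

1. 0.0ms @ 0 + 1730.769ms (3)
2. 1730.769ms @ 3 + 1730.769ms (3)
3. 3461.538ms @ 6 + 1730.769ms (3)
4. 5192.308ms @ 9 + 1730.769ms (3)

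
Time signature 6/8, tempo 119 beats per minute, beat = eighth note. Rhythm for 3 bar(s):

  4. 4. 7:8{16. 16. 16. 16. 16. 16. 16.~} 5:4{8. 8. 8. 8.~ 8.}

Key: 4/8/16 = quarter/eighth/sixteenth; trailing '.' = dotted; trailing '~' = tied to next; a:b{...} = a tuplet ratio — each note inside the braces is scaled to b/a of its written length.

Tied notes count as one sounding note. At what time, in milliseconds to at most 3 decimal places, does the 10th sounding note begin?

note 10 onset = 66/5b = 6655.462ms

1. 0.0ms @ 0 + 1512.605ms (3)
2. 1512.605ms @ 3 + 1512.605ms (3)
3. 3025.21ms @ 6 + 432.173ms (6/7)
4. 3457.383ms @ 48/7 + 432.173ms (6/7)
5. 3889.556ms @ 54/7 + 432.173ms (6/7)
6. 4321.729ms @ 60/7 + 432.173ms (6/7)
7. 4753.902ms @ 66/7 + 432.173ms (6/7)
8. 5186.074ms @ 72/7 + 432.173ms (6/7)
9. 5618.247ms @ 78/7 + 1037.215ms (72/35)
10. 6655.462ms @ 66/5 + 605.042ms (6/5)
11. 7260.504ms @ 72/5 + 605.042ms (6/5)
12. 7865.546ms @ 78/5 + 1210.084ms (12/5)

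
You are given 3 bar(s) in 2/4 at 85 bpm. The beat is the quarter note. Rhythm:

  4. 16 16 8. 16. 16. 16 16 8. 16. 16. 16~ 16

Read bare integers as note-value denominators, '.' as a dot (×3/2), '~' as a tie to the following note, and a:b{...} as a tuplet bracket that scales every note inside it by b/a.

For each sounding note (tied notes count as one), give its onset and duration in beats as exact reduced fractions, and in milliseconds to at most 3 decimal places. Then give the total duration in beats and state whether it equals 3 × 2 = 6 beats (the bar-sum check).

1) 0.0ms=0b +1058.824ms=3/2b
2) 1058.824ms=3/2b +176.471ms=1/4b
3) 1235.294ms=7/4b +176.471ms=1/4b
4) 1411.765ms=2b +529.412ms=3/4b
5) 1941.176ms=11/4b +264.706ms=3/8b
6) 2205.882ms=25/8b +264.706ms=3/8b
7) 2470.588ms=7/2b +176.471ms=1/4b
8) 2647.059ms=15/4b +176.471ms=1/4b
9) 2823.529ms=4b +529.412ms=3/4b
10) 3352.941ms=19/4b +264.706ms=3/8b
11) 3617.647ms=41/8b +264.706ms=3/8b
12) 3882.353ms=11/2b +352.941ms=1/2b
Σ=6b of 6 (85bpm 2/4) — PASS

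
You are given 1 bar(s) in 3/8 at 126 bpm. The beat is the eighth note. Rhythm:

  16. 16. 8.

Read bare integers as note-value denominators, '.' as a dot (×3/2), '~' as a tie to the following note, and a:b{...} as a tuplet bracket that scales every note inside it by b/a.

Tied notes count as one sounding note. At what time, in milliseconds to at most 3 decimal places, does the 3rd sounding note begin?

1. 0.0ms @ 0 + 357.143ms (3/4)
2. 357.143ms @ 3/4 + 357.143ms (3/4)
3. 714.286ms @ 3/2 + 714.286ms (3/2)

note 3 onset = 3/2b = 714.286ms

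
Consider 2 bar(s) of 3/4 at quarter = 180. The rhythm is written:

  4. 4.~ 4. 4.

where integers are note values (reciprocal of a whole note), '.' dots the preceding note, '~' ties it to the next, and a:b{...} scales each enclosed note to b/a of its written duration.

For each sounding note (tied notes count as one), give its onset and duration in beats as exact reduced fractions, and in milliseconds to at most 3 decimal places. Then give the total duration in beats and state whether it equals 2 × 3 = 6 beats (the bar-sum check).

1) 0.0ms=0b +500.0ms=3/2b
2) 500.0ms=3/2b +1000.0ms=3b
3) 1500.0ms=9/2b +500.0ms=3/2b
Σ=6b of 6 (180bpm 3/4) — PASS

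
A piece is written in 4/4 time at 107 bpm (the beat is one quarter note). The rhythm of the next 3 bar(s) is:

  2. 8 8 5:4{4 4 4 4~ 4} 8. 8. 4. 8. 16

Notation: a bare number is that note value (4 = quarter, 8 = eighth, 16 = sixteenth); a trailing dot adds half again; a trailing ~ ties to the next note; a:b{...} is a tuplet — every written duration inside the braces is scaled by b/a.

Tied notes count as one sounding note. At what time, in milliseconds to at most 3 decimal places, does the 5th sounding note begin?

1. 0.0ms @ 0 + 1682.243ms (3)
2. 1682.243ms @ 3 + 280.374ms (1/2)
3. 1962.617ms @ 7/2 + 280.374ms (1/2)
4. 2242.991ms @ 4 + 448.598ms (4/5)
5. 2691.589ms @ 24/5 + 448.598ms (4/5)
6. 3140.187ms @ 28/5 + 448.598ms (4/5)
7. 3588.785ms @ 32/5 + 897.196ms (8/5)
8. 4485.981ms @ 8 + 420.561ms (3/4)
9. 4906.542ms @ 35/4 + 420.561ms (3/4)
10. 5327.103ms @ 19/2 + 841.121ms (3/2)
11. 6168.224ms @ 11 + 420.561ms (3/4)
12. 6588.785ms @ 47/4 + 140.187ms (1/4)

note 5 onset = 24/5b = 2691.589ms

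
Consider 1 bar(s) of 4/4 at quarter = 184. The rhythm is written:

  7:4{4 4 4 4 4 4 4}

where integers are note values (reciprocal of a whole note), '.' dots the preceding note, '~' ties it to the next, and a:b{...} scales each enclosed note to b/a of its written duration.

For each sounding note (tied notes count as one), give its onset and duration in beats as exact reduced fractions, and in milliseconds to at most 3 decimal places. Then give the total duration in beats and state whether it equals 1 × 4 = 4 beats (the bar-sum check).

1) 0.0ms=0b +186.335ms=4/7b
2) 186.335ms=4/7b +186.335ms=4/7b
3) 372.671ms=8/7b +186.335ms=4/7b
4) 559.006ms=12/7b +186.335ms=4/7b
5) 745.342ms=16/7b +186.335ms=4/7b
6) 931.677ms=20/7b +186.335ms=4/7b
7) 1118.012ms=24/7b +186.335ms=4/7b
Σ=4b of 4 (184bpm 4/4) — PASS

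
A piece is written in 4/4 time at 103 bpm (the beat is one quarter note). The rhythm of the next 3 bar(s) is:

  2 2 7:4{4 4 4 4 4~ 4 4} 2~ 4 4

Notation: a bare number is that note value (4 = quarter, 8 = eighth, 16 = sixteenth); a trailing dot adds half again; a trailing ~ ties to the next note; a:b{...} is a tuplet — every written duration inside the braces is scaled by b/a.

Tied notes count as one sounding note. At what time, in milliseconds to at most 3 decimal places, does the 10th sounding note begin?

1. 0.0ms @ 0 + 1165.049ms (2)
2. 1165.049ms @ 2 + 1165.049ms (2)
3. 2330.097ms @ 4 + 332.871ms (4/7)
4. 2662.968ms @ 32/7 + 332.871ms (4/7)
5. 2995.839ms @ 36/7 + 332.871ms (4/7)
6. 3328.71ms @ 40/7 + 332.871ms (4/7)
7. 3661.581ms @ 44/7 + 665.742ms (8/7)
8. 4327.323ms @ 52/7 + 332.871ms (4/7)
9. 4660.194ms @ 8 + 1747.573ms (3)
10. 6407.767ms @ 11 + 582.524ms (1)

note 10 onset = 11b = 6407.767ms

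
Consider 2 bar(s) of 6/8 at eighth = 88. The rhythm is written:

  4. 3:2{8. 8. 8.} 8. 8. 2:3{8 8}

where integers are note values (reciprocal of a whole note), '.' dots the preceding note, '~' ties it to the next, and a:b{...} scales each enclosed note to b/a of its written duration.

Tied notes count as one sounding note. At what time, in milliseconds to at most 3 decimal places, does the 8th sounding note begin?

1. 0.0ms @ 0 + 2045.455ms (3)
2. 2045.455ms @ 3 + 681.818ms (1)
3. 2727.273ms @ 4 + 681.818ms (1)
4. 3409.091ms @ 5 + 681.818ms (1)
5. 4090.909ms @ 6 + 1022.727ms (3/2)
6. 5113.636ms @ 15/2 + 1022.727ms (3/2)
7. 6136.364ms @ 9 + 1022.727ms (3/2)
8. 7159.091ms @ 21/2 + 1022.727ms (3/2)

note 8 onset = 21/2b = 7159.091ms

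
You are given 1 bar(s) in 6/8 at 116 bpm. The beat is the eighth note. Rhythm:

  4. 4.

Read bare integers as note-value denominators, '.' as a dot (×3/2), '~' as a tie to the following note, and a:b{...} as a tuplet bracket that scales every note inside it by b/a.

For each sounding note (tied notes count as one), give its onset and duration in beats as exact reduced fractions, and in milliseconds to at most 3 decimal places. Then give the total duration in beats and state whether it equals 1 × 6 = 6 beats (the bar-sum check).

1) 0.0ms=0b +1551.724ms=3b
2) 1551.724ms=3b +1551.724ms=3b
Σ=6b of 6 (116bpm 6/8) — PASS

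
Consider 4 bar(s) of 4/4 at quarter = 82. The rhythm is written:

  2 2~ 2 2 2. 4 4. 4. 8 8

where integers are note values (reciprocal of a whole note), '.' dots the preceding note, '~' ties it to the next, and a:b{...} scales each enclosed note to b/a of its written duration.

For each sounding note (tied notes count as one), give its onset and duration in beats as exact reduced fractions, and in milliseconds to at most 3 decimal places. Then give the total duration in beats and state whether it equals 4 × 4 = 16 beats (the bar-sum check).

1) 0.0ms=0b +1463.415ms=2b
2) 1463.415ms=2b +2926.829ms=4b
3) 4390.244ms=6b +1463.415ms=2b
4) 5853.659ms=8b +2195.122ms=3b
5) 8048.78ms=11b +731.707ms=1b
6) 8780.488ms=12b +1097.561ms=3/2b
7) 9878.049ms=27/2b +1097.561ms=3/2b
8) 10975.61ms=15b +365.854ms=1/2b
9) 11341.463ms=31/2b +365.854ms=1/2b
Σ=16b of 16 (82bpm 4/4) — PASS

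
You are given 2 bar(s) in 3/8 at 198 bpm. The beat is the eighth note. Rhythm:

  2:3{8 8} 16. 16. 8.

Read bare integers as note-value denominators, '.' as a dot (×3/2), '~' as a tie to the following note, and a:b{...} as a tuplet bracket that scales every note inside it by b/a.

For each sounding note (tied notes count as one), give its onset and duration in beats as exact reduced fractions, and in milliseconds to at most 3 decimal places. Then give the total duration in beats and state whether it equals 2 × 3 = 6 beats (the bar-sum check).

1) 0.0ms=0b +454.545ms=3/2b
2) 454.545ms=3/2b +454.545ms=3/2b
3) 909.091ms=3b +227.273ms=3/4b
4) 1136.364ms=15/4b +227.273ms=3/4b
5) 1363.636ms=9/2b +454.545ms=3/2b
Σ=6b of 6 (198bpm 3/8) — PASS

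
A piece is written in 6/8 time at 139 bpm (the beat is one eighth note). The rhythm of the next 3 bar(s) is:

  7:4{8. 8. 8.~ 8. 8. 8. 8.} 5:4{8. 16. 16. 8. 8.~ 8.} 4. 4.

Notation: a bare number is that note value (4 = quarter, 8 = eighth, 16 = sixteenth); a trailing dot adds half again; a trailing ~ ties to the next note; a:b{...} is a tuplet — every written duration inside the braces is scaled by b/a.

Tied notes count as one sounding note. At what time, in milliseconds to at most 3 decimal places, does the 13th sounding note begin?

1. 0.0ms @ 0 + 369.99ms (6/7)
2. 369.99ms @ 6/7 + 369.99ms (6/7)
3. 739.979ms @ 12/7 + 739.979ms (12/7)
4. 1479.959ms @ 24/7 + 369.99ms (6/7)
5. 1849.949ms @ 30/7 + 369.99ms (6/7)
6. 2219.938ms @ 36/7 + 369.99ms (6/7)
7. 2589.928ms @ 6 + 517.986ms (6/5)
8. 3107.914ms @ 36/5 + 258.993ms (3/5)
9. 3366.906ms @ 39/5 + 258.993ms (3/5)
10. 3625.899ms @ 42/5 + 517.986ms (6/5)
11. 4143.885ms @ 48/5 + 1035.971ms (12/5)
12. 5179.856ms @ 12 + 1294.964ms (3)
13. 6474.82ms @ 15 + 1294.964ms (3)

note 13 onset = 15b = 6474.82ms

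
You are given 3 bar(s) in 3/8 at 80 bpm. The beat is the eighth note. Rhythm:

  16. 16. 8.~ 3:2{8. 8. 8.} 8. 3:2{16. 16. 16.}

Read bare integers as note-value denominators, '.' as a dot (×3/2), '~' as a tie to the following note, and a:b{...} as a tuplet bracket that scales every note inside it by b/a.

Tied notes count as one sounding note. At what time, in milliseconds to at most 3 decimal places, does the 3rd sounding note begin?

note 3 onset = 3/2b = 1125.0ms

1. 0.0ms @ 0 + 562.5ms (3/4)
2. 562.5ms @ 3/4 + 562.5ms (3/4)
3. 1125.0ms @ 3/2 + 1875.0ms (5/2)
4. 3000.0ms @ 4 + 750.0ms (1)
5. 3750.0ms @ 5 + 750.0ms (1)
6. 4500.0ms @ 6 + 1125.0ms (3/2)
7. 5625.0ms @ 15/2 + 375.0ms (1/2)
8. 6000.0ms @ 8 + 375.0ms (1/2)
9. 6375.0ms @ 17/2 + 375.0ms (1/2)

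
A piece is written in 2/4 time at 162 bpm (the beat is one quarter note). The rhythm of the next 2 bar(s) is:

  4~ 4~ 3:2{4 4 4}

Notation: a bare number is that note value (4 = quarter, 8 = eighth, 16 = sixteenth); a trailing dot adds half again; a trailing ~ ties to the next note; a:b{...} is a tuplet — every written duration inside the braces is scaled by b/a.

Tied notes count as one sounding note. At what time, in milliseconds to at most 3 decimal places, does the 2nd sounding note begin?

note 2 onset = 8/3b = 987.654ms

1. 0.0ms @ 0 + 987.654ms (8/3)
2. 987.654ms @ 8/3 + 246.914ms (2/3)
3. 1234.568ms @ 10/3 + 246.914ms (2/3)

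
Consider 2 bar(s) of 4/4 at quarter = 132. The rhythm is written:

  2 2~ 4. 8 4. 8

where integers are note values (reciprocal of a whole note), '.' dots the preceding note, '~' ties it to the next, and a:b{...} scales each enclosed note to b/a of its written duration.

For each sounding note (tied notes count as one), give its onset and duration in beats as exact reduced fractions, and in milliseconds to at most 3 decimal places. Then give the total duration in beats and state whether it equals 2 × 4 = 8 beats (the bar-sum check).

1) 0.0ms=0b +909.091ms=2b
2) 909.091ms=2b +1590.909ms=7/2b
3) 2500.0ms=11/2b +227.273ms=1/2b
4) 2727.273ms=6b +681.818ms=3/2b
5) 3409.091ms=15/2b +227.273ms=1/2b
Σ=8b of 8 (132bpm 4/4) — PASS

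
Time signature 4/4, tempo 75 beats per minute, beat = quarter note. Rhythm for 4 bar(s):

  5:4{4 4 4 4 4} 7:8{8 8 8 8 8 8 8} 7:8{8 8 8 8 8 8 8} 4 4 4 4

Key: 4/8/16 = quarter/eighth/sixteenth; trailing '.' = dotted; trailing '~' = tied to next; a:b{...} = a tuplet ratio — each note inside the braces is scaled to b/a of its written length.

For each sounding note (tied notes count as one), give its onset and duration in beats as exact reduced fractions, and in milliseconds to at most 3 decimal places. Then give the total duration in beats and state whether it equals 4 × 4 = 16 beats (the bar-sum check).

1) 0.0ms=0b +640.0ms=4/5b
2) 640.0ms=4/5b +640.0ms=4/5b
3) 1280.0ms=8/5b +640.0ms=4/5b
4) 1920.0ms=12/5b +640.0ms=4/5b
5) 2560.0ms=16/5b +640.0ms=4/5b
6) 3200.0ms=4b +457.143ms=4/7b
7) 3657.143ms=32/7b +457.143ms=4/7b
8) 4114.286ms=36/7b +457.143ms=4/7b
9) 4571.429ms=40/7b +457.143ms=4/7b
10) 5028.571ms=44/7b +457.143ms=4/7b
11) 5485.714ms=48/7b +457.143ms=4/7b
12) 5942.857ms=52/7b +457.143ms=4/7b
13) 6400.0ms=8b +457.143ms=4/7b
14) 6857.143ms=60/7b +457.143ms=4/7b
15) 7314.286ms=64/7b +457.143ms=4/7b
16) 7771.429ms=68/7b +457.143ms=4/7b
17) 8228.571ms=72/7b +457.143ms=4/7b
18) 8685.714ms=76/7b +457.143ms=4/7b
19) 9142.857ms=80/7b +457.143ms=4/7b
20) 9600.0ms=12b +800.0ms=1b
21) 10400.0ms=13b +800.0ms=1b
22) 11200.0ms=14b +800.0ms=1b
23) 12000.0ms=15b +800.0ms=1b
Σ=16b of 16 (75bpm 4/4) — PASS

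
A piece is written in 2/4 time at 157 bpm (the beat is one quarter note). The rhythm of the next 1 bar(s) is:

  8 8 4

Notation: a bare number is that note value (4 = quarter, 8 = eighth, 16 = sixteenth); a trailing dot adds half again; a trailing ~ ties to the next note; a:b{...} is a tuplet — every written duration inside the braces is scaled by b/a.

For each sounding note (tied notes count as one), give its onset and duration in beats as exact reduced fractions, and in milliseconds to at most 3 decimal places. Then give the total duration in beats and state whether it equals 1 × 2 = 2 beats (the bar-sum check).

1) 0.0ms=0b +191.083ms=1/2b
2) 191.083ms=1/2b +191.083ms=1/2b
3) 382.166ms=1b +382.166ms=1b
Σ=2b of 2 (157bpm 2/4) — PASS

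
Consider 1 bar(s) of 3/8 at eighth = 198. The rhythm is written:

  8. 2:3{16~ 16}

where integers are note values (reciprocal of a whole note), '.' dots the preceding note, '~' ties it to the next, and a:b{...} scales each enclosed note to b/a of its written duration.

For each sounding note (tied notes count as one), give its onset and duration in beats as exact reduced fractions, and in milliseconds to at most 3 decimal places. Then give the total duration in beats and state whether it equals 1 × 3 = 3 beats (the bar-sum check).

1) 0.0ms=0b +454.545ms=3/2b
2) 454.545ms=3/2b +454.545ms=3/2b
Σ=3b of 3 (198bpm 3/8) — PASS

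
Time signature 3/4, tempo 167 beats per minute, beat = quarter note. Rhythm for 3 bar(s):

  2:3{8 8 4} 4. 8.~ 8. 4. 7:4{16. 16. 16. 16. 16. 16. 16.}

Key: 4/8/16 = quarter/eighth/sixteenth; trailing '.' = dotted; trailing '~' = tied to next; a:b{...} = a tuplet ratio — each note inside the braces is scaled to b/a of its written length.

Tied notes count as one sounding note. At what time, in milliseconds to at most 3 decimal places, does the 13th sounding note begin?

note 13 onset = 123/14b = 3156.544ms

1. 0.0ms @ 0 + 269.461ms (3/4)
2. 269.461ms @ 3/4 + 269.461ms (3/4)
3. 538.922ms @ 3/2 + 538.922ms (3/2)
4. 1077.844ms @ 3 + 538.922ms (3/2)
5. 1616.766ms @ 9/2 + 538.922ms (3/2)
6. 2155.689ms @ 6 + 538.922ms (3/2)
7. 2694.611ms @ 15/2 + 76.989ms (3/14)
8. 2771.6ms @ 54/7 + 76.989ms (3/14)
9. 2848.589ms @ 111/14 + 76.989ms (3/14)
10. 2925.577ms @ 57/7 + 76.989ms (3/14)
11. 3002.566ms @ 117/14 + 76.989ms (3/14)
12. 3079.555ms @ 60/7 + 76.989ms (3/14)
13. 3156.544ms @ 123/14 + 76.989ms (3/14)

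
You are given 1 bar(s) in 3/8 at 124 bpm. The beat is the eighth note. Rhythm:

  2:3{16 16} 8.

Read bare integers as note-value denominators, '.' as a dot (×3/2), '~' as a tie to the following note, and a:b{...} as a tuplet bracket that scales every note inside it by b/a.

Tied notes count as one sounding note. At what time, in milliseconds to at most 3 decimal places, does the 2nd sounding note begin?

1. 0.0ms @ 0 + 362.903ms (3/4)
2. 362.903ms @ 3/4 + 362.903ms (3/4)
3. 725.806ms @ 3/2 + 725.806ms (3/2)

note 2 onset = 3/4b = 362.903ms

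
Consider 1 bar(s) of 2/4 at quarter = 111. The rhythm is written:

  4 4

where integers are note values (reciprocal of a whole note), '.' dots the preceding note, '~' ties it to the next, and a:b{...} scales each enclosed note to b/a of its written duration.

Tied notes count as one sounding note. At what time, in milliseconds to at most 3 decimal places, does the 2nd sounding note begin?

note 2 onset = 1b = 540.541ms

1. 0.0ms @ 0 + 540.541ms (1)
2. 540.541ms @ 1 + 540.541ms (1)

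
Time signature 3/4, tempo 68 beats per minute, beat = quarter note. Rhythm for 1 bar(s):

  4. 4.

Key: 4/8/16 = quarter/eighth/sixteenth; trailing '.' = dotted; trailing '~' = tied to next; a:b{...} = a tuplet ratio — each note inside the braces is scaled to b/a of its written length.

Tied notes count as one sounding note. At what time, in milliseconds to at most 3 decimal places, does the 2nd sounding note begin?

1. 0.0ms @ 0 + 1323.529ms (3/2)
2. 1323.529ms @ 3/2 + 1323.529ms (3/2)

note 2 onset = 3/2b = 1323.529ms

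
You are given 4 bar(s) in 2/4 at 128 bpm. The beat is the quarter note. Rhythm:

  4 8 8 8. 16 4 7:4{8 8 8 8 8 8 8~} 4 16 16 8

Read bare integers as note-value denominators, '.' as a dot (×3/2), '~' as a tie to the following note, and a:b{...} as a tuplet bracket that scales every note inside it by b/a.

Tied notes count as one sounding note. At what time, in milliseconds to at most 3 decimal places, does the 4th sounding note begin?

1. 0.0ms @ 0 + 468.75ms (1)
2. 468.75ms @ 1 + 234.375ms (1/2)
3. 703.125ms @ 3/2 + 234.375ms (1/2)
4. 937.5ms @ 2 + 351.562ms (3/4)
5. 1289.062ms @ 11/4 + 117.188ms (1/4)
6. 1406.25ms @ 3 + 468.75ms (1)
7. 1875.0ms @ 4 + 133.929ms (2/7)
8. 2008.929ms @ 30/7 + 133.929ms (2/7)
9. 2142.857ms @ 32/7 + 133.929ms (2/7)
10. 2276.786ms @ 34/7 + 133.929ms (2/7)
11. 2410.714ms @ 36/7 + 133.929ms (2/7)
12. 2544.643ms @ 38/7 + 133.929ms (2/7)
13. 2678.571ms @ 40/7 + 602.679ms (9/7)
14. 3281.25ms @ 7 + 117.188ms (1/4)
15. 3398.438ms @ 29/4 + 117.188ms (1/4)
16. 3515.625ms @ 15/2 + 234.375ms (1/2)

note 4 onset = 2b = 937.5ms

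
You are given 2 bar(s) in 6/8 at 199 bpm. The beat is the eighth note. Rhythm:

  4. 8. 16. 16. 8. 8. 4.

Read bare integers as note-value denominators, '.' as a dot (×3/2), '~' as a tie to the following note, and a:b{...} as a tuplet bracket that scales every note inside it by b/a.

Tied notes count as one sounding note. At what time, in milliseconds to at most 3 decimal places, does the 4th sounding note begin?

note 4 onset = 21/4b = 1582.915ms

1. 0.0ms @ 0 + 904.523ms (3)
2. 904.523ms @ 3 + 452.261ms (3/2)
3. 1356.784ms @ 9/2 + 226.131ms (3/4)
4. 1582.915ms @ 21/4 + 226.131ms (3/4)
5. 1809.045ms @ 6 + 452.261ms (3/2)
6. 2261.307ms @ 15/2 + 452.261ms (3/2)
7. 2713.568ms @ 9 + 904.523ms (3)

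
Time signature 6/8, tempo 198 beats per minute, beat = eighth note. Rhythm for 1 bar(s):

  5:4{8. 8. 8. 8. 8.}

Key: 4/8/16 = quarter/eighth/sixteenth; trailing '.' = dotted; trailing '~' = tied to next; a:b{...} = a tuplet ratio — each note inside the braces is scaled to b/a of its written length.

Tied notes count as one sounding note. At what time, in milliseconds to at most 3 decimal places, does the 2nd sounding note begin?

note 2 onset = 6/5b = 363.636ms

1. 0.0ms @ 0 + 363.636ms (6/5)
2. 363.636ms @ 6/5 + 363.636ms (6/5)
3. 727.273ms @ 12/5 + 363.636ms (6/5)
4. 1090.909ms @ 18/5 + 363.636ms (6/5)
5. 1454.545ms @ 24/5 + 363.636ms (6/5)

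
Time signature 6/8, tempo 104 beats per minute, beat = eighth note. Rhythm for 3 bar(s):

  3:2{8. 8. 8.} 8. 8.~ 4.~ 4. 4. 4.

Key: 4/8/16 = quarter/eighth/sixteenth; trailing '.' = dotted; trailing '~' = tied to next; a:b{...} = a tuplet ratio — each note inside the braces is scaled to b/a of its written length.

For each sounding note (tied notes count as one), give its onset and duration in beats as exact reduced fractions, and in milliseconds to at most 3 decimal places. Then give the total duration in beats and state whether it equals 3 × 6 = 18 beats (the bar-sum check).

1) 0.0ms=0b +576.923ms=1b
2) 576.923ms=1b +576.923ms=1b
3) 1153.846ms=2b +576.923ms=1b
4) 1730.769ms=3b +865.385ms=3/2b
5) 2596.154ms=9/2b +4326.923ms=15/2b
6) 6923.077ms=12b +1730.769ms=3b
7) 8653.846ms=15b +1730.769ms=3b
Σ=18b of 18 (104bpm 6/8) — PASS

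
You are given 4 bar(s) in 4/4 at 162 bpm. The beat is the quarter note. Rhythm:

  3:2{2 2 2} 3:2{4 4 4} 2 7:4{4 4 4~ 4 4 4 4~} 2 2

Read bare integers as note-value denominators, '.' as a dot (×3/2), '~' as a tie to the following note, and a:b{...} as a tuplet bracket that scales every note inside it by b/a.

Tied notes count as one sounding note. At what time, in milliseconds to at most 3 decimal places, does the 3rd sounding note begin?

note 3 onset = 8/3b = 987.654ms

1. 0.0ms @ 0 + 493.827ms (4/3)
2. 493.827ms @ 4/3 + 493.827ms (4/3)
3. 987.654ms @ 8/3 + 493.827ms (4/3)
4. 1481.481ms @ 4 + 246.914ms (2/3)
5. 1728.395ms @ 14/3 + 246.914ms (2/3)
6. 1975.309ms @ 16/3 + 246.914ms (2/3)
7. 2222.222ms @ 6 + 740.741ms (2)
8. 2962.963ms @ 8 + 211.64ms (4/7)
9. 3174.603ms @ 60/7 + 211.64ms (4/7)
10. 3386.243ms @ 64/7 + 423.28ms (8/7)
11. 3809.524ms @ 72/7 + 211.64ms (4/7)
12. 4021.164ms @ 76/7 + 211.64ms (4/7)
13. 4232.804ms @ 80/7 + 952.381ms (18/7)
14. 5185.185ms @ 14 + 740.741ms (2)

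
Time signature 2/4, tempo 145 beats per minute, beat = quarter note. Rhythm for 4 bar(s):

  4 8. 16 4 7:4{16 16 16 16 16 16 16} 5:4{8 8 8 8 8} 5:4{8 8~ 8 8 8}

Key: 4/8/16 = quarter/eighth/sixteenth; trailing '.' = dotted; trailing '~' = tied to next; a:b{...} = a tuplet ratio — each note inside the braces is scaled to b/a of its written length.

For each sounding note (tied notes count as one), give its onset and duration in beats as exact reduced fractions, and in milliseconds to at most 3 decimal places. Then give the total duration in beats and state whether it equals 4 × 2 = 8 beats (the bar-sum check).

1) 0.0ms=0b +413.793ms=1b
2) 413.793ms=1b +310.345ms=3/4b
3) 724.138ms=7/4b +103.448ms=1/4b
4) 827.586ms=2b +413.793ms=1b
5) 1241.379ms=3b +59.113ms=1/7b
6) 1300.493ms=22/7b +59.113ms=1/7b
7) 1359.606ms=23/7b +59.113ms=1/7b
8) 1418.719ms=24/7b +59.113ms=1/7b
9) 1477.833ms=25/7b +59.113ms=1/7b
10) 1536.946ms=26/7b +59.113ms=1/7b
11) 1596.059ms=27/7b +59.113ms=1/7b
12) 1655.172ms=4b +165.517ms=2/5b
13) 1820.69ms=22/5b +165.517ms=2/5b
14) 1986.207ms=24/5b +165.517ms=2/5b
15) 2151.724ms=26/5b +165.517ms=2/5b
16) 2317.241ms=28/5b +165.517ms=2/5b
17) 2482.759ms=6b +165.517ms=2/5b
18) 2648.276ms=32/5b +331.034ms=4/5b
19) 2979.31ms=36/5b +165.517ms=2/5b
20) 3144.828ms=38/5b +165.517ms=2/5b
Σ=8b of 8 (145bpm 2/4) — PASS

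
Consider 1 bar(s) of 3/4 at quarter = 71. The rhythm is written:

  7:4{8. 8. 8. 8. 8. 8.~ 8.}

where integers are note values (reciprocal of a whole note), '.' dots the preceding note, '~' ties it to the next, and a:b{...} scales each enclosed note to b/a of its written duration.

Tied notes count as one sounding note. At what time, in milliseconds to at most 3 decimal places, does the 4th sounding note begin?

note 4 onset = 9/7b = 1086.519ms

1. 0.0ms @ 0 + 362.173ms (3/7)
2. 362.173ms @ 3/7 + 362.173ms (3/7)
3. 724.346ms @ 6/7 + 362.173ms (3/7)
4. 1086.519ms @ 9/7 + 362.173ms (3/7)
5. 1448.692ms @ 12/7 + 362.173ms (3/7)
6. 1810.865ms @ 15/7 + 724.346ms (6/7)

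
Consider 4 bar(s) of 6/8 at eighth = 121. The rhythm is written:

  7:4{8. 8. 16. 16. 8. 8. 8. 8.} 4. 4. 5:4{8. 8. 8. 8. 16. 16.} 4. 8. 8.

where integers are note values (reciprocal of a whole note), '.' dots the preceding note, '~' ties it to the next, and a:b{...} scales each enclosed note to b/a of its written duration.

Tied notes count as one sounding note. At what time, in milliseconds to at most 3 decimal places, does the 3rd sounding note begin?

note 3 onset = 12/7b = 850.059ms

1. 0.0ms @ 0 + 425.03ms (6/7)
2. 425.03ms @ 6/7 + 425.03ms (6/7)
3. 850.059ms @ 12/7 + 212.515ms (3/7)
4. 1062.574ms @ 15/7 + 212.515ms (3/7)
5. 1275.089ms @ 18/7 + 425.03ms (6/7)
6. 1700.118ms @ 24/7 + 425.03ms (6/7)
7. 2125.148ms @ 30/7 + 425.03ms (6/7)
8. 2550.177ms @ 36/7 + 425.03ms (6/7)
9. 2975.207ms @ 6 + 1487.603ms (3)
10. 4462.81ms @ 9 + 1487.603ms (3)
11. 5950.413ms @ 12 + 595.041ms (6/5)
12. 6545.455ms @ 66/5 + 595.041ms (6/5)
13. 7140.496ms @ 72/5 + 595.041ms (6/5)
14. 7735.537ms @ 78/5 + 595.041ms (6/5)
15. 8330.579ms @ 84/5 + 297.521ms (3/5)
16. 8628.099ms @ 87/5 + 297.521ms (3/5)
17. 8925.62ms @ 18 + 1487.603ms (3)
18. 10413.223ms @ 21 + 743.802ms (3/2)
19. 11157.025ms @ 45/2 + 743.802ms (3/2)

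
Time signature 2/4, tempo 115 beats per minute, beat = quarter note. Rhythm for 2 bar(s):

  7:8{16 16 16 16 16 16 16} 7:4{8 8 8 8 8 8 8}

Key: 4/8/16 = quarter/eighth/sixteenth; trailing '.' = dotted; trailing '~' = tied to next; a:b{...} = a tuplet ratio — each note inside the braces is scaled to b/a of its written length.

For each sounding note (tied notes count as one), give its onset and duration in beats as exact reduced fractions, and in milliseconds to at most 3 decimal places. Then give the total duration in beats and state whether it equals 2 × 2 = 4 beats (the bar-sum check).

1) 0.0ms=0b +149.068ms=2/7b
2) 149.068ms=2/7b +149.068ms=2/7b
3) 298.137ms=4/7b +149.068ms=2/7b
4) 447.205ms=6/7b +149.068ms=2/7b
5) 596.273ms=8/7b +149.068ms=2/7b
6) 745.342ms=10/7b +149.068ms=2/7b
7) 894.41ms=12/7b +149.068ms=2/7b
8) 1043.478ms=2b +149.068ms=2/7b
9) 1192.547ms=16/7b +149.068ms=2/7b
10) 1341.615ms=18/7b +149.068ms=2/7b
11) 1490.683ms=20/7b +149.068ms=2/7b
12) 1639.752ms=22/7b +149.068ms=2/7b
13) 1788.82ms=24/7b +149.068ms=2/7b
14) 1937.888ms=26/7b +149.068ms=2/7b
Σ=4b of 4 (115bpm 2/4) — PASS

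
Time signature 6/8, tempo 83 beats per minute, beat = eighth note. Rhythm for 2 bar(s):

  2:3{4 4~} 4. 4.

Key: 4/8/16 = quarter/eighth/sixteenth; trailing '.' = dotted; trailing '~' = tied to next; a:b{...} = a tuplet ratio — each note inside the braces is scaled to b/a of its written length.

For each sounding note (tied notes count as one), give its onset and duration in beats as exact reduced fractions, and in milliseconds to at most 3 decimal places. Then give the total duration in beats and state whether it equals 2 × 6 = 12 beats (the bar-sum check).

1) 0.0ms=0b +2168.675ms=3b
2) 2168.675ms=3b +4337.349ms=6b
3) 6506.024ms=9b +2168.675ms=3b
Σ=12b of 12 (83bpm 6/8) — PASS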